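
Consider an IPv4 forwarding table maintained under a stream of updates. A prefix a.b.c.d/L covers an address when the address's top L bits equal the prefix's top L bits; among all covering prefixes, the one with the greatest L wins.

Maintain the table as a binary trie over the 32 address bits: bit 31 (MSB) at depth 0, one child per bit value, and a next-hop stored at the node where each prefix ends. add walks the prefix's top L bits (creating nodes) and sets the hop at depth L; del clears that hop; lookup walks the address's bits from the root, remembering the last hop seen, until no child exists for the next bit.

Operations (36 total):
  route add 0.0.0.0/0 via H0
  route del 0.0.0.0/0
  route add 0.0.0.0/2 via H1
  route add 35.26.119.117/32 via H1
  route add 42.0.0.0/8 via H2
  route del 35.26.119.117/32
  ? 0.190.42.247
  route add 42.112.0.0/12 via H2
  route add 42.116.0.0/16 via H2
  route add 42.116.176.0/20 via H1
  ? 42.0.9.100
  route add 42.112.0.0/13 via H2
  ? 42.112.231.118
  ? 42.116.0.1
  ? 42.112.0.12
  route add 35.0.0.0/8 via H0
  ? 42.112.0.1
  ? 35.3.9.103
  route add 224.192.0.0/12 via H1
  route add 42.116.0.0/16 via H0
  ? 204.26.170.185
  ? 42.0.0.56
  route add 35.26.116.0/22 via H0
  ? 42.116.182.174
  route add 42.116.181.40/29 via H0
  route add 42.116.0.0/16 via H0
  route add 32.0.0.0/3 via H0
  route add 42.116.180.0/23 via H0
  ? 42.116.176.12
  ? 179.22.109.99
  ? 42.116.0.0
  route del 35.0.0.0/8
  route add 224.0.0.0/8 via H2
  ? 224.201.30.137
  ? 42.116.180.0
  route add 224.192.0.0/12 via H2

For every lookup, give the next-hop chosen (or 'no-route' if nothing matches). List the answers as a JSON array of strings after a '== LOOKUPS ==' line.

Apply in order:
  + 0.0.0.0/0 (H0) depth=0
  - 0.0.0.0/0 clear@0
  + 0.0.0.0/2 (H1) depth=2
  + 35.26.119.117/32 (H1) depth=32
  + 42.0.0.0/8 (H2) depth=8
  - 35.26.119.117/32 clear@32
  Q 0.190.42.247: descend 00 ; hops seen [H1] ; pick H1
  + 42.112.0.0/12 (H2) depth=12
  + 42.116.0.0/16 (H2) depth=16
  + 42.116.176.0/20 (H1) depth=20
  Q 42.0.9.100: descend 001010100 ; hops seen [H1,H2] ; pick H2
  + 42.112.0.0/13 (H2) depth=13
  Q 42.112.231.118: descend 0010101001110 ; hops seen [H1,H2,H2,H2] ; pick H2
  Q 42.116.0.1: descend 0010101001110100 ; hops seen [H1,H2,H2,H2,H2] ; pick H2
  Q 42.112.0.12: descend 0010101001110 ; hops seen [H1,H2,H2,H2] ; pick H2
  + 35.0.0.0/8 (H0) depth=8
  Q 42.112.0.1: descend 0010101001110 ; hops seen [H1,H2,H2,H2] ; pick H2
  Q 35.3.9.103: descend 00100011000 ; hops seen [H1,H0] ; pick H0
  + 224.192.0.0/12 (H1) depth=12
  + 42.116.0.0/16 (H0) depth=16
  Q 204.26.170.185: descend 11 ; hops seen [∅] ; pick no-route
  Q 42.0.0.56: descend 001010100 ; hops seen [H1,H2] ; pick H2
  + 35.26.116.0/22 (H0) depth=22
  Q 42.116.182.174: descend 00101010011101001011 ; hops seen [H1,H2,H2,H2,H0,H1] ; pick H1
  + 42.116.181.40/29 (H0) depth=29
  + 42.116.0.0/16 (H0) depth=16
  + 32.0.0.0/3 (H0) depth=3
  + 42.116.180.0/23 (H0) depth=23
  Q 42.116.176.12: descend 001010100111010010110 ; hops seen [H1,H0,H2,H2,H2,H0,H1] ; pick H1
  Q 179.22.109.99: descend 1 ; hops seen [∅] ; pick no-route
  Q 42.116.0.0: descend 0010101001110100 ; hops seen [H1,H0,H2,H2,H2,H0] ; pick H0
  - 35.0.0.0/8 clear@8
  + 224.0.0.0/8 (H2) depth=8
  Q 224.201.30.137: descend 111000001100 ; hops seen [H2,H1] ; pick H1
  Q 42.116.180.0: descend 00101010011101001011010 ; hops seen [H1,H0,H2,H2,H2,H0,H1,H0] ; pick H0
  + 224.192.0.0/12 (H2) depth=12

== LOOKUPS ==
["H1","H2","H2","H2","H2","H2","H0","no-route","H2","H1","H1","no-route","H0","H1","H0"]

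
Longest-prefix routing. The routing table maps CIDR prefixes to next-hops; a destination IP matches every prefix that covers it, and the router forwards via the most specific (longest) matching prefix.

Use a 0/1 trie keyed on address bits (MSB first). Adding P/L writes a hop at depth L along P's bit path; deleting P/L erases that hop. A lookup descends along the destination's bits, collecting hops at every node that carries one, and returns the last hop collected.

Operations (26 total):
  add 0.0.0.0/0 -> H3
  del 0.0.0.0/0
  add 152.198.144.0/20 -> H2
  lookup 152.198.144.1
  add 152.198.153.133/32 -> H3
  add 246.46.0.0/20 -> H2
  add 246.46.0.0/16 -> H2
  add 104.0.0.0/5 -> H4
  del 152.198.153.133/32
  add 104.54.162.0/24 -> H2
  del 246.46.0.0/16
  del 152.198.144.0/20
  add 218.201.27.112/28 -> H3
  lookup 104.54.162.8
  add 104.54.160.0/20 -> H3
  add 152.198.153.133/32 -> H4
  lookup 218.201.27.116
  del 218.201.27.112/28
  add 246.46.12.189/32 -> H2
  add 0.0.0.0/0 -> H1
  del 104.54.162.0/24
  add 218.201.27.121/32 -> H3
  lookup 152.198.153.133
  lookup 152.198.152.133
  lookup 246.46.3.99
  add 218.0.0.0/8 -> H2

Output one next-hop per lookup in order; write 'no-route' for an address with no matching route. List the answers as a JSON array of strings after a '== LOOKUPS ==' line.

Apply in order:
  + 0.0.0.0/0 (H3) depth=0
  - 0.0.0.0/0 clear@0
  + 152.198.144.0/20 (H2) depth=20
  lookup 152.198.144.1: bits 10011000110001101001 walk d0:-→d1:-→d2:-→d3:-→d4:-→d5:-→d6:-→d7:-→d8:-→d9:-→d10:-→d11:-→d12:-→d13:-→d14:-→d15:-→d16:-→d17:-→d18:-→d19:-→d20:H2 -> H2
  + 152.198.153.133/32 (H3) depth=32
  + 246.46.0.0/20 (H2) depth=20
  + 246.46.0.0/16 (H2) depth=16
  + 104.0.0.0/5 (H4) depth=5
  - 152.198.153.133/32 clear@32
  + 104.54.162.0/24 (H2) depth=24
  - 246.46.0.0/16 clear@16
  - 152.198.144.0/20 clear@20
  + 218.201.27.112/28 (H3) depth=28
  lookup 104.54.162.8: bits 011010000011011010100010 walk d0:-→d1:-→d2:-→d3:-→d4:-→d5:H4→d6:-→d7:-→d8:-→d9:-→d10:-→d11:-→d12:-→d13:-→d14:-→d15:-→d16:-→d17:-→d18:-→d19:-→d20:-→d21:-→d22:-→d23:-→d24:H2 -> H2
  + 104.54.160.0/20 (H3) depth=20
  + 152.198.153.133/32 (H4) depth=32
  lookup 218.201.27.116: bits 1101101011001001000110110111 walk d0:-→d1:-→d2:-→d3:-→d4:-→d5:-→d6:-→d7:-→d8:-→d9:-→d10:-→d11:-→d12:-→d13:-→d14:-→d15:-→d16:-→d17:-→d18:-→d19:-→d20:-→d21:-→d22:-→d23:-→d24:-→d25:-→d26:-→d27:-→d28:H3 -> H3
  - 218.201.27.112/28 clear@28
  + 246.46.12.189/32 (H2) depth=32
  + 0.0.0.0/0 (H1) depth=0
  - 104.54.162.0/24 clear@24
  + 218.201.27.121/32 (H3) depth=32
  lookup 152.198.153.133: bits 10011000110001101001100110000101 walk d0:H1→d1:-→d2:-→d3:-→d4:-→d5:-→d6:-→d7:-→d8:-→d9:-→d10:-→d11:-→d12:-→d13:-→d14:-→d15:-→d16:-→d17:-→d18:-→d19:-→d20:-→d21:-→d22:-→d23:-→d24:-→d25:-→d26:-→d27:-→d28:-→d29:-→d30:-→d31:-→d32:H4 -> H4
  lookup 152.198.152.133: bits 10011000110001101001100 walk d0:H1→d1:-→d2:-→d3:-→d4:-→d5:-→d6:-→d7:-→d8:-→d9:-→d10:-→d11:-→d12:-→d13:-→d14:-→d15:-→d16:-→d17:-→d18:-→d19:-→d20:-→d21:-→d22:-→d23:- -> H1
  lookup 246.46.3.99: bits 11110110001011100000 walk d0:H1→d1:-→d2:-→d3:-→d4:-→d5:-→d6:-→d7:-→d8:-→d9:-→d10:-→d11:-→d12:-→d13:-→d14:-→d15:-→d16:-→d17:-→d18:-→d19:-→d20:H2 -> H2
  + 218.0.0.0/8 (H2) depth=8

== LOOKUPS ==
["H2","H2","H3","H4","H1","H2"]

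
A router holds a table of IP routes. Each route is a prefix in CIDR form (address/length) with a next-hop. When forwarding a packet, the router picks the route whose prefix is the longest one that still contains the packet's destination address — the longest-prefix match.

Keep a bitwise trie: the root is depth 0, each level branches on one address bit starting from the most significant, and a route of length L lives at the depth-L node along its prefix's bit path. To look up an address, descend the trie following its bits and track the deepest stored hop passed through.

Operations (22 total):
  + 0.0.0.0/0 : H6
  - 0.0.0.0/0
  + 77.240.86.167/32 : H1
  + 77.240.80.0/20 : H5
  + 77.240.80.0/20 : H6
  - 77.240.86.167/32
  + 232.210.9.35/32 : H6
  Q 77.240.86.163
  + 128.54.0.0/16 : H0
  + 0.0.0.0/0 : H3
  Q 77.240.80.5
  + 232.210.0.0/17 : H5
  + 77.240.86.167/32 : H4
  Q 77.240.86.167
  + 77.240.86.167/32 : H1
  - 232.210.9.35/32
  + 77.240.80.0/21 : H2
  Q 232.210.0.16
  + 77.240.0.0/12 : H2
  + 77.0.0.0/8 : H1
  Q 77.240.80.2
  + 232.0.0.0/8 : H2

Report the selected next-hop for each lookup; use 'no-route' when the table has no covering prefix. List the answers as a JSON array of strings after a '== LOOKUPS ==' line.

Apply in order:
  add 0.0.0.0/0 -> H6 at depth 0
  del 0.0.0.0/0 (clear depth 0)
  add 77.240.86.167/32 -> H1 at depth 32
  add 77.240.80.0/20 -> H5 at depth 20
  add 77.240.80.0/20 -> H6 at depth 20
  del 77.240.86.167/32 (clear depth 32)
  add 232.210.9.35/32 -> H6 at depth 32
  ? 77.240.86.163  path d0:-→d1:-→d2:-→d3:-→d4:-→d5:-→d6:-→d7:-→d8:-→d9:-→d10:-→d11:-→d12:-→d13:-→d14:-→d15:-→d16:-→d17:-→d18:-→d19:-→d20:H6→d21:-→d22:-→d23:-→d24:-→d25:-→d26:-→d27:-→d28:-→d29:-  best=H6
  add 128.54.0.0/16 -> H0 at depth 16
  add 0.0.0.0/0 -> H3 at depth 0
  ? 77.240.80.5  path d0:H3→d1:-→d2:-→d3:-→d4:-→d5:-→d6:-→d7:-→d8:-→d9:-→d10:-→d11:-→d12:-→d13:-→d14:-→d15:-→d16:-→d17:-→d18:-→d19:-→d20:H6→d21:-  best=H6
  add 232.210.0.0/17 -> H5 at depth 17
  add 77.240.86.167/32 -> H4 at depth 32
  ? 77.240.86.167  path d0:H3→d1:-→d2:-→d3:-→d4:-→d5:-→d6:-→d7:-→d8:-→d9:-→d10:-→d11:-→d12:-→d13:-→d14:-→d15:-→d16:-→d17:-→d18:-→d19:-→d20:H6→d21:-→d22:-→d23:-→d24:-→d25:-→d26:-→d27:-→d28:-→d29:-→d30:-→d31:-→d32:H4  best=H4
  add 77.240.86.167/32 -> H1 at depth 32
  del 232.210.9.35/32 (clear depth 32)
  add 77.240.80.0/21 -> H2 at depth 21
  ? 232.210.0.16  path d0:H3→d1:-→d2:-→d3:-→d4:-→d5:-→d6:-→d7:-→d8:-→d9:-→d10:-→d11:-→d12:-→d13:-→d14:-→d15:-→d16:-→d17:H5→d18:-→d19:-→d20:-  best=H5
  add 77.240.0.0/12 -> H2 at depth 12
  add 77.0.0.0/8 -> H1 at depth 8
  ? 77.240.80.2  path d0:H3→d1:-→d2:-→d3:-→d4:-→d5:-→d6:-→d7:-→d8:H1→d9:-→d10:-→d11:-→d12:H2→d13:-→d14:-→d15:-→d16:-→d17:-→d18:-→d19:-→d20:H6→d21:H2  best=H2
  add 232.0.0.0/8 -> H2 at depth 8

== LOOKUPS ==
["H6","H6","H4","H5","H2"]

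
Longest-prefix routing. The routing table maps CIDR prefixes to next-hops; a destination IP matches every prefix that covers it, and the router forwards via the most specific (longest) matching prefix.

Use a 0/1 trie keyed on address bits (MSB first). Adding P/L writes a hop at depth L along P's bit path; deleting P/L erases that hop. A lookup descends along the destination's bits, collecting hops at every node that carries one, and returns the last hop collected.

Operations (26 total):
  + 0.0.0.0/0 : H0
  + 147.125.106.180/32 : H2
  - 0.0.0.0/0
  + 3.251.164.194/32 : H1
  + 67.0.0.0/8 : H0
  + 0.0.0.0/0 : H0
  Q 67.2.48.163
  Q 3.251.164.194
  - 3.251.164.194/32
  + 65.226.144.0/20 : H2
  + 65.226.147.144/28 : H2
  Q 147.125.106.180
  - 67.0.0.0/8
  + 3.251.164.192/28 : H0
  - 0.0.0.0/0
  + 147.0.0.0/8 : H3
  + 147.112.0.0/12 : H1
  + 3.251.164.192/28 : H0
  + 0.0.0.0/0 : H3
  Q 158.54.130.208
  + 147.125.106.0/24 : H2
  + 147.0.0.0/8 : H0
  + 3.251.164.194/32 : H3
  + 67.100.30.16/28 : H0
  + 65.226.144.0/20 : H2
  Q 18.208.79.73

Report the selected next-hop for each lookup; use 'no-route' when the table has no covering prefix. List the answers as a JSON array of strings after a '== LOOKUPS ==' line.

Process each operation:
  add 0.0.0.0/0 -> H0 at depth 0
  add 147.125.106.180/32 -> H2 at depth 32
  del 0.0.0.0/0 (clear depth 0)
  add 3.251.164.194/32 -> H1 at depth 32
  add 67.0.0.0/8 -> H0 at depth 8
  add 0.0.0.0/0 -> H0 at depth 0
  ? 67.2.48.163  path d0:H0→d1:-→d2:-→d3:-→d4:-→d5:-→d6:-→d7:-→d8:H0  best=H0
  ? 3.251.164.194  path d0:H0→d1:-→d2:-→d3:-→d4:-→d5:-→d6:-→d7:-→d8:-→d9:-→d10:-→d11:-→d12:-→d13:-→d14:-→d15:-→d16:-→d17:-→d18:-→d19:-→d20:-→d21:-→d22:-→d23:-→d24:-→d25:-→d26:-→d27:-→d28:-→d29:-→d30:-→d31:-→d32:H1  best=H1
  del 3.251.164.194/32 (clear depth 32)
  add 65.226.144.0/20 -> H2 at depth 20
  add 65.226.147.144/28 -> H2 at depth 28
  ? 147.125.106.180  path d0:H0→d1:-→d2:-→d3:-→d4:-→d5:-→d6:-→d7:-→d8:-→d9:-→d10:-→d11:-→d12:-→d13:-→d14:-→d15:-→d16:-→d17:-→d18:-→d19:-→d20:-→d21:-→d22:-→d23:-→d24:-→d25:-→d26:-→d27:-→d28:-→d29:-→d30:-→d31:-→d32:H2  best=H2
  del 67.0.0.0/8 (clear depth 8)
  add 3.251.164.192/28 -> H0 at depth 28
  del 0.0.0.0/0 (clear depth 0)
  add 147.0.0.0/8 -> H3 at depth 8
  add 147.112.0.0/12 -> H1 at depth 12
  add 3.251.164.192/28 -> H0 at depth 28
  add 0.0.0.0/0 -> H3 at depth 0
  ? 158.54.130.208  path d0:H3→d1:-→d2:-→d3:-→d4:-  best=H3
  add 147.125.106.0/24 -> H2 at depth 24
  add 147.0.0.0/8 -> H0 at depth 8
  add 3.251.164.194/32 -> H3 at depth 32
  add 67.100.30.16/28 -> H0 at depth 28
  add 65.226.144.0/20 -> H2 at depth 20
  ? 18.208.79.73  path d0:H3→d1:-→d2:-→d3:-  best=H3

== LOOKUPS ==
["H0","H1","H2","H3","H3"]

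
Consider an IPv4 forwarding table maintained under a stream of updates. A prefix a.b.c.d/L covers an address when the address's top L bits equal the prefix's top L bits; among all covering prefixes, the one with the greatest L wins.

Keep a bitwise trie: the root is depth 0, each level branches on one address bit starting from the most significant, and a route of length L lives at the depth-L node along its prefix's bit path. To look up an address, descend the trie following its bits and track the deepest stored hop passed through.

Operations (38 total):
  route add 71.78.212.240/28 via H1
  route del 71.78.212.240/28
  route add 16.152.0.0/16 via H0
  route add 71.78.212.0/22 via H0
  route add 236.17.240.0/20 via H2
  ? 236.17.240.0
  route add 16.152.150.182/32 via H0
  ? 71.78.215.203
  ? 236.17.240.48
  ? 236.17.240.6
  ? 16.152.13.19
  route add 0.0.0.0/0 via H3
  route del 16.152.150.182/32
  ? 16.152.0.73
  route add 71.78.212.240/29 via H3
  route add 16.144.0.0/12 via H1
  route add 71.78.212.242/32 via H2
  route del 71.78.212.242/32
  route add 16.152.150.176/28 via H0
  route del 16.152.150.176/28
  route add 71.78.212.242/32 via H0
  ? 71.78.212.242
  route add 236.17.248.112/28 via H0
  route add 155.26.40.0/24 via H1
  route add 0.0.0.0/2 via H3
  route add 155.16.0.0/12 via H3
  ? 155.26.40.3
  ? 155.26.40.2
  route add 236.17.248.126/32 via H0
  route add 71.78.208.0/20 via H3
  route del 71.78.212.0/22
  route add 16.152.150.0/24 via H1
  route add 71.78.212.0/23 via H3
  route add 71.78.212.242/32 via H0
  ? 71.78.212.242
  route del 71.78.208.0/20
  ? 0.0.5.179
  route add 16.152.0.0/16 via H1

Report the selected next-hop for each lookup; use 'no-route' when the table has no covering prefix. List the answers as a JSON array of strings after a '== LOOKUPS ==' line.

Trace:
  add 71.78.212.240/28 -> H1 at depth 28
  - 71.78.212.240/28 clear@28
  add 16.152.0.0/16 -> H0 at depth 16
  add 71.78.212.0/22 -> H0 at depth 22
  add 236.17.240.0/20 -> H2 at depth 20
  ? 236.17.240.0  path d0:-→d1:-→d2:-→d3:-→d4:-→d5:-→d6:-→d7:-→d8:-→d9:-→d10:-→d11:-→d12:-→d13:-→d14:-→d15:-→d16:-→d17:-→d18:-→d19:-→d20:H2  best=H2
  add 16.152.150.182/32 -> H0 at depth 32
  ? 71.78.215.203  path d0:-→d1:-→d2:-→d3:-→d4:-→d5:-→d6:-→d7:-→d8:-→d9:-→d10:-→d11:-→d12:-→d13:-→d14:-→d15:-→d16:-→d17:-→d18:-→d19:-→d20:-→d21:-→d22:H0  best=H0
  ? 236.17.240.48  path d0:-→d1:-→d2:-→d3:-→d4:-→d5:-→d6:-→d7:-→d8:-→d9:-→d10:-→d11:-→d12:-→d13:-→d14:-→d15:-→d16:-→d17:-→d18:-→d19:-→d20:H2  best=H2
  ? 236.17.240.6  path d0:-→d1:-→d2:-→d3:-→d4:-→d5:-→d6:-→d7:-→d8:-→d9:-→d10:-→d11:-→d12:-→d13:-→d14:-→d15:-→d16:-→d17:-→d18:-→d19:-→d20:H2  best=H2
  ? 16.152.13.19  path d0:-→d1:-→d2:-→d3:-→d4:-→d5:-→d6:-→d7:-→d8:-→d9:-→d10:-→d11:-→d12:-→d13:-→d14:-→d15:-→d16:H0  best=H0
  add 0.0.0.0/0 -> H3 at depth 0
  - 16.152.150.182/32 clear@32
  ? 16.152.0.73  path d0:H3→d1:-→d2:-→d3:-→d4:-→d5:-→d6:-→d7:-→d8:-→d9:-→d10:-→d11:-→d12:-→d13:-→d14:-→d15:-→d16:H0  best=H0
  add 71.78.212.240/29 -> H3 at depth 29
  add 16.144.0.0/12 -> H1 at depth 12
  add 71.78.212.242/32 -> H2 at depth 32
  - 71.78.212.242/32 clear@32
  add 16.152.150.176/28 -> H0 at depth 28
  - 16.152.150.176/28 clear@28
  add 71.78.212.242/32 -> H0 at depth 32
  ? 71.78.212.242  path d0:H3→d1:-→d2:-→d3:-→d4:-→d5:-→d6:-→d7:-→d8:-→d9:-→d10:-→d11:-→d12:-→d13:-→d14:-→d15:-→d16:-→d17:-→d18:-→d19:-→d20:-→d21:-→d22:H0→d23:-→d24:-→d25:-→d26:-→d27:-→d28:-→d29:H3→d30:-→d31:-→d32:H0  best=H0
  add 236.17.248.112/28 -> H0 at depth 28
  add 155.26.40.0/24 -> H1 at depth 24
  add 0.0.0.0/2 -> H3 at depth 2
  add 155.16.0.0/12 -> H3 at depth 12
  ? 155.26.40.3  path d0:H3→d1:-→d2:-→d3:-→d4:-→d5:-→d6:-→d7:-→d8:-→d9:-→d10:-→d11:-→d12:H3→d13:-→d14:-→d15:-→d16:-→d17:-→d18:-→d19:-→d20:-→d21:-→d22:-→d23:-→d24:H1  best=H1
  ? 155.26.40.2  path d0:H3→d1:-→d2:-→d3:-→d4:-→d5:-→d6:-→d7:-→d8:-→d9:-→d10:-→d11:-→d12:H3→d13:-→d14:-→d15:-→d16:-→d17:-→d18:-→d19:-→d20:-→d21:-→d22:-→d23:-→d24:H1  best=H1
  add 236.17.248.126/32 -> H0 at depth 32
  add 71.78.208.0/20 -> H3 at depth 20
  - 71.78.212.0/22 clear@22
  add 16.152.150.0/24 -> H1 at depth 24
  add 71.78.212.0/23 -> H3 at depth 23
  add 71.78.212.242/32 -> H0 at depth 32
  ? 71.78.212.242  path d0:H3→d1:-→d2:-→d3:-→d4:-→d5:-→d6:-→d7:-→d8:-→d9:-→d10:-→d11:-→d12:-→d13:-→d14:-→d15:-→d16:-→d17:-→d18:-→d19:-→d20:H3→d21:-→d22:-→d23:H3→d24:-→d25:-→d26:-→d27:-→d28:-→d29:H3→d30:-→d31:-→d32:H0  best=H0
  - 71.78.208.0/20 clear@20
  ? 0.0.5.179  path d0:H3→d1:-→d2:H3→d3:-  best=H3
  add 16.152.0.0/16 -> H1 at depth 16

== LOOKUPS ==
["H2","H0","H2","H2","H0","H0","H0","H1","H1","H0","H3"]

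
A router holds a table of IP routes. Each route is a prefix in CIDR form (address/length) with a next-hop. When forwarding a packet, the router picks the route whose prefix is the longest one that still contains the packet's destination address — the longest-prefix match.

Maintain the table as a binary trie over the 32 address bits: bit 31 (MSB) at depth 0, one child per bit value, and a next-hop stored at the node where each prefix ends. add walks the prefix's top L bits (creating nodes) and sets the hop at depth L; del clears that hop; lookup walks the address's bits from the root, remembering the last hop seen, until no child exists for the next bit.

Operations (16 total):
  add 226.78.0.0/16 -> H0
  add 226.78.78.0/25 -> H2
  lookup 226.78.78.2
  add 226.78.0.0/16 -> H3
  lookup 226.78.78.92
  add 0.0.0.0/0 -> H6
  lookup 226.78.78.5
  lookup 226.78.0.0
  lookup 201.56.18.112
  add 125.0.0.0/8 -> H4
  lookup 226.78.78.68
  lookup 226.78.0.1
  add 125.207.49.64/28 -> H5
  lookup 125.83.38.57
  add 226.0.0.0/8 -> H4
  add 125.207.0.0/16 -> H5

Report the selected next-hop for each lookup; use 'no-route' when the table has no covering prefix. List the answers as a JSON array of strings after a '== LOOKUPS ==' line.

Process each operation:
  + 226.78.0.0/16 (H0) depth=16
  + 226.78.78.0/25 (H2) depth=25
  lookup 226.78.78.2: bits 1110001001001110010011100 walk d0:-→d1:-→d2:-→d3:-→d4:-→d5:-→d6:-→d7:-→d8:-→d9:-→d10:-→d11:-→d12:-→d13:-→d14:-→d15:-→d16:H0→d17:-→d18:-→d19:-→d20:-→d21:-→d22:-→d23:-→d24:-→d25:H2 -> H2
  + 226.78.0.0/16 (H3) depth=16
  lookup 226.78.78.92: bits 1110001001001110010011100 walk d0:-→d1:-→d2:-→d3:-→d4:-→d5:-→d6:-→d7:-→d8:-→d9:-→d10:-→d11:-→d12:-→d13:-→d14:-→d15:-→d16:H3→d17:-→d18:-→d19:-→d20:-→d21:-→d22:-→d23:-→d24:-→d25:H2 -> H2
  + 0.0.0.0/0 (H6) depth=0
  lookup 226.78.78.5: bits 1110001001001110010011100 walk d0:H6→d1:-→d2:-→d3:-→d4:-→d5:-→d6:-→d7:-→d8:-→d9:-→d10:-→d11:-→d12:-→d13:-→d14:-→d15:-→d16:H3→d17:-→d18:-→d19:-→d20:-→d21:-→d22:-→d23:-→d24:-→d25:H2 -> H2
  lookup 226.78.0.0: bits 11100010010011100 walk d0:H6→d1:-→d2:-→d3:-→d4:-→d5:-→d6:-→d7:-→d8:-→d9:-→d10:-→d11:-→d12:-→d13:-→d14:-→d15:-→d16:H3→d17:- -> H3
  lookup 201.56.18.112: bits 11 walk d0:H6→d1:-→d2:- -> H6
  + 125.0.0.0/8 (H4) depth=8
  lookup 226.78.78.68: bits 1110001001001110010011100 walk d0:H6→d1:-→d2:-→d3:-→d4:-→d5:-→d6:-→d7:-→d8:-→d9:-→d10:-→d11:-→d12:-→d13:-→d14:-→d15:-→d16:H3→d17:-→d18:-→d19:-→d20:-→d21:-→d22:-→d23:-→d24:-→d25:H2 -> H2
  lookup 226.78.0.1: bits 11100010010011100 walk d0:H6→d1:-→d2:-→d3:-→d4:-→d5:-→d6:-→d7:-→d8:-→d9:-→d10:-→d11:-→d12:-→d13:-→d14:-→d15:-→d16:H3→d17:- -> H3
  + 125.207.49.64/28 (H5) depth=28
  lookup 125.83.38.57: bits 01111101 walk d0:H6→d1:-→d2:-→d3:-→d4:-→d5:-→d6:-→d7:-→d8:H4 -> H4
  + 226.0.0.0/8 (H4) depth=8
  + 125.207.0.0/16 (H5) depth=16

== LOOKUPS ==
["H2","H2","H2","H3","H6","H2","H3","H4"]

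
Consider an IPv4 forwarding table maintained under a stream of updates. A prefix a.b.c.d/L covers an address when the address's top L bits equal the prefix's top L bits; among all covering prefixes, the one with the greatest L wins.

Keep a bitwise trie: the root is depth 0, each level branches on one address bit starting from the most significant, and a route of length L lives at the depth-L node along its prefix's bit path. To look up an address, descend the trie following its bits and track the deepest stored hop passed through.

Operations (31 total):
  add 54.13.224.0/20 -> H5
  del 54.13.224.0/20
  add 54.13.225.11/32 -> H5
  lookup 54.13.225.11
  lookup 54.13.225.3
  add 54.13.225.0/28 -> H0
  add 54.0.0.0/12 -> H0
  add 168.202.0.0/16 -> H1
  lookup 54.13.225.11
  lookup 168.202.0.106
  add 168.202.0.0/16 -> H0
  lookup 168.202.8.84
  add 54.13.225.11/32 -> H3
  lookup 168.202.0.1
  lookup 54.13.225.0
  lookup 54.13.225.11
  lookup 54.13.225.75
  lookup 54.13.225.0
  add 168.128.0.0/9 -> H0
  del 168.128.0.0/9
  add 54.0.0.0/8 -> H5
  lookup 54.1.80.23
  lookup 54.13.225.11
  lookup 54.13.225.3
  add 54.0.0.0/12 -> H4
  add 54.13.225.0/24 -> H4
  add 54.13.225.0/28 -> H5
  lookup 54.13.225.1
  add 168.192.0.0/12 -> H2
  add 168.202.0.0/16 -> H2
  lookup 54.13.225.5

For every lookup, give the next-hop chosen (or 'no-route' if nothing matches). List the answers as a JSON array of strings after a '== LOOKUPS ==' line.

Apply in order:
  + 54.13.224.0/20 (H5) depth=20
  - 54.13.224.0/20 clear@20
  + 54.13.225.11/32 (H5) depth=32
  lookup 54.13.225.11: bits 00110110000011011110000100001011 walk d0:-→d1:-→d2:-→d3:-→d4:-→d5:-→d6:-→d7:-→d8:-→d9:-→d10:-→d11:-→d12:-→d13:-→d14:-→d15:-→d16:-→d17:-→d18:-→d19:-→d20:-→d21:-→d22:-→d23:-→d24:-→d25:-→d26:-→d27:-→d28:-→d29:-→d30:-→d31:-→d32:H5 -> H5
  lookup 54.13.225.3: bits 0011011000001101111000010000 walk d0:-→d1:-→d2:-→d3:-→d4:-→d5:-→d6:-→d7:-→d8:-→d9:-→d10:-→d11:-→d12:-→d13:-→d14:-→d15:-→d16:-→d17:-→d18:-→d19:-→d20:-→d21:-→d22:-→d23:-→d24:-→d25:-→d26:-→d27:-→d28:- -> no-route
  + 54.13.225.0/28 (H0) depth=28
  + 54.0.0.0/12 (H0) depth=12
  + 168.202.0.0/16 (H1) depth=16
  lookup 54.13.225.11: bits 00110110000011011110000100001011 walk d0:-→d1:-→d2:-→d3:-→d4:-→d5:-→d6:-→d7:-→d8:-→d9:-→d10:-→d11:-→d12:H0→d13:-→d14:-→d15:-→d16:-→d17:-→d18:-→d19:-→d20:-→d21:-→d22:-→d23:-→d24:-→d25:-→d26:-→d27:-→d28:H0→d29:-→d30:-→d31:-→d32:H5 -> H5
  lookup 168.202.0.106: bits 1010100011001010 walk d0:-→d1:-→d2:-→d3:-→d4:-→d5:-→d6:-→d7:-→d8:-→d9:-→d10:-→d11:-→d12:-→d13:-→d14:-→d15:-→d16:H1 -> H1
  + 168.202.0.0/16 (H0) depth=16
  lookup 168.202.8.84: bits 1010100011001010 walk d0:-→d1:-→d2:-→d3:-→d4:-→d5:-→d6:-→d7:-→d8:-→d9:-→d10:-→d11:-→d12:-→d13:-→d14:-→d15:-→d16:H0 -> H0
  + 54.13.225.11/32 (H3) depth=32
  lookup 168.202.0.1: bits 1010100011001010 walk d0:-→d1:-→d2:-→d3:-→d4:-→d5:-→d6:-→d7:-→d8:-→d9:-→d10:-→d11:-→d12:-→d13:-→d14:-→d15:-→d16:H0 -> H0
  lookup 54.13.225.0: bits 0011011000001101111000010000 walk d0:-→d1:-→d2:-→d3:-→d4:-→d5:-→d6:-→d7:-→d8:-→d9:-→d10:-→d11:-→d12:H0→d13:-→d14:-→d15:-→d16:-→d17:-→d18:-→d19:-→d20:-→d21:-→d22:-→d23:-→d24:-→d25:-→d26:-→d27:-→d28:H0 -> H0
  lookup 54.13.225.11: bits 00110110000011011110000100001011 walk d0:-→d1:-→d2:-→d3:-→d4:-→d5:-→d6:-→d7:-→d8:-→d9:-→d10:-→d11:-→d12:H0→d13:-→d14:-→d15:-→d16:-→d17:-→d18:-→d19:-→d20:-→d21:-→d22:-→d23:-→d24:-→d25:-→d26:-→d27:-→d28:H0→d29:-→d30:-→d31:-→d32:H3 -> H3
  lookup 54.13.225.75: bits 0011011000001101111000010 walk d0:-→d1:-→d2:-→d3:-→d4:-→d5:-→d6:-→d7:-→d8:-→d9:-→d10:-→d11:-→d12:H0→d13:-→d14:-→d15:-→d16:-→d17:-→d18:-→d19:-→d20:-→d21:-→d22:-→d23:-→d24:-→d25:- -> H0
  lookup 54.13.225.0: bits 0011011000001101111000010000 walk d0:-→d1:-→d2:-→d3:-→d4:-→d5:-→d6:-→d7:-→d8:-→d9:-→d10:-→d11:-→d12:H0→d13:-→d14:-→d15:-→d16:-→d17:-→d18:-→d19:-→d20:-→d21:-→d22:-→d23:-→d24:-→d25:-→d26:-→d27:-→d28:H0 -> H0
  + 168.128.0.0/9 (H0) depth=9
  - 168.128.0.0/9 clear@9
  + 54.0.0.0/8 (H5) depth=8
  lookup 54.1.80.23: bits 001101100000 walk d0:-→d1:-→d2:-→d3:-→d4:-→d5:-→d6:-→d7:-→d8:H5→d9:-→d10:-→d11:-→d12:H0 -> H0
  lookup 54.13.225.11: bits 00110110000011011110000100001011 walk d0:-→d1:-→d2:-→d3:-→d4:-→d5:-→d6:-→d7:-→d8:H5→d9:-→d10:-→d11:-→d12:H0→d13:-→d14:-→d15:-→d16:-→d17:-→d18:-→d19:-→d20:-→d21:-→d22:-→d23:-→d24:-→d25:-→d26:-→d27:-→d28:H0→d29:-→d30:-→d31:-→d32:H3 -> H3
  lookup 54.13.225.3: bits 0011011000001101111000010000 walk d0:-→d1:-→d2:-→d3:-→d4:-→d5:-→d6:-→d7:-→d8:H5→d9:-→d10:-→d11:-→d12:H0→d13:-→d14:-→d15:-→d16:-→d17:-→d18:-→d19:-→d20:-→d21:-→d22:-→d23:-→d24:-→d25:-→d26:-→d27:-→d28:H0 -> H0
  + 54.0.0.0/12 (H4) depth=12
  + 54.13.225.0/24 (H4) depth=24
  + 54.13.225.0/28 (H5) depth=28
  lookup 54.13.225.1: bits 0011011000001101111000010000 walk d0:-→d1:-→d2:-→d3:-→d4:-→d5:-→d6:-→d7:-→d8:H5→d9:-→d10:-→d11:-→d12:H4→d13:-→d14:-→d15:-→d16:-→d17:-→d18:-→d19:-→d20:-→d21:-→d22:-→d23:-→d24:H4→d25:-→d26:-→d27:-→d28:H5 -> H5
  + 168.192.0.0/12 (H2) depth=12
  + 168.202.0.0/16 (H2) depth=16
  lookup 54.13.225.5: bits 0011011000001101111000010000 walk d0:-→d1:-→d2:-→d3:-→d4:-→d5:-→d6:-→d7:-→d8:H5→d9:-→d10:-→d11:-→d12:H4→d13:-→d14:-→d15:-→d16:-→d17:-→d18:-→d19:-→d20:-→d21:-→d22:-→d23:-→d24:H4→d25:-→d26:-→d27:-→d28:H5 -> H5

== LOOKUPS ==
["H5","no-route","H5","H1","H0","H0","H0","H3","H0","H0","H0","H3","H0","H5","H5"]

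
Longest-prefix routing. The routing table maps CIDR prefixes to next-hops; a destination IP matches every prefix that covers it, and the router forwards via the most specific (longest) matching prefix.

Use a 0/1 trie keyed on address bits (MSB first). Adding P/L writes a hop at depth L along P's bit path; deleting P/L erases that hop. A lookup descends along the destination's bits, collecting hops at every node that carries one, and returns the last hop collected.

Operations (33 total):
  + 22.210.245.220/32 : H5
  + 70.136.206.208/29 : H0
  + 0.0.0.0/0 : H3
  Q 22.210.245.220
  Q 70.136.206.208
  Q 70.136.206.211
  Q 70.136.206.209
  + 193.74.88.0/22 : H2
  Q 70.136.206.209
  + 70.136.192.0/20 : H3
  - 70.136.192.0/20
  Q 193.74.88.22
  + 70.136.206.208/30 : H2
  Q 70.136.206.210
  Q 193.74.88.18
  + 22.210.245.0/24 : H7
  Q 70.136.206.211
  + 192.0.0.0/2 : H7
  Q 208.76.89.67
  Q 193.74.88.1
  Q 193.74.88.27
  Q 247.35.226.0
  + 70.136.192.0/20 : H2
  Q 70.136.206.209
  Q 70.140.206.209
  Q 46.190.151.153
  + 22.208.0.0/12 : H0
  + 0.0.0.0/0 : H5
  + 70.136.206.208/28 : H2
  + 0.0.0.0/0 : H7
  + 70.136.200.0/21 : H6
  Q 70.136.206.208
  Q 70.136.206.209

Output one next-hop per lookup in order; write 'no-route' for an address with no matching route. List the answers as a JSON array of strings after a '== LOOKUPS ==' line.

Trace:
  + 22.210.245.220/32 (H5) depth=32
  + 70.136.206.208/29 (H0) depth=29
  + 0.0.0.0/0 (H3) depth=0
  Q 22.210.245.220: descend 00010110110100101111010111011100 ; hops seen [H3,H5] ; pick H5
  Q 70.136.206.208: descend 01000110100010001100111011010 ; hops seen [H3,H0] ; pick H0
  Q 70.136.206.211: descend 01000110100010001100111011010 ; hops seen [H3,H0] ; pick H0
  Q 70.136.206.209: descend 01000110100010001100111011010 ; hops seen [H3,H0] ; pick H0
  + 193.74.88.0/22 (H2) depth=22
  Q 70.136.206.209: descend 01000110100010001100111011010 ; hops seen [H3,H0] ; pick H0
  + 70.136.192.0/20 (H3) depth=20
  - 70.136.192.0/20 clear@20
  Q 193.74.88.22: descend 1100000101001010010110 ; hops seen [H3,H2] ; pick H2
  + 70.136.206.208/30 (H2) depth=30
  Q 70.136.206.210: descend 010001101000100011001110110100 ; hops seen [H3,H0,H2] ; pick H2
  Q 193.74.88.18: descend 1100000101001010010110 ; hops seen [H3,H2] ; pick H2
  + 22.210.245.0/24 (H7) depth=24
  Q 70.136.206.211: descend 010001101000100011001110110100 ; hops seen [H3,H0,H2] ; pick H2
  + 192.0.0.0/2 (H7) depth=2
  Q 208.76.89.67: descend 110 ; hops seen [H3,H7] ; pick H7
  Q 193.74.88.1: descend 1100000101001010010110 ; hops seen [H3,H7,H2] ; pick H2
  Q 193.74.88.27: descend 1100000101001010010110 ; hops seen [H3,H7,H2] ; pick H2
  Q 247.35.226.0: descend 11 ; hops seen [H3,H7] ; pick H7
  + 70.136.192.0/20 (H2) depth=20
  Q 70.136.206.209: descend 010001101000100011001110110100 ; hops seen [H3,H2,H0,H2] ; pick H2
  Q 70.140.206.209: descend 0100011010001 ; hops seen [H3] ; pick H3
  Q 46.190.151.153: descend 00 ; hops seen [H3] ; pick H3
  + 22.208.0.0/12 (H0) depth=12
  + 0.0.0.0/0 (H5) depth=0
  + 70.136.206.208/28 (H2) depth=28
  + 0.0.0.0/0 (H7) depth=0
  + 70.136.200.0/21 (H6) depth=21
  Q 70.136.206.208: descend 010001101000100011001110110100 ; hops seen [H7,H2,H6,H2,H0,H2] ; pick H2
  Q 70.136.206.209: descend 010001101000100011001110110100 ; hops seen [H7,H2,H6,H2,H0,H2] ; pick H2

== LOOKUPS ==
["H5","H0","H0","H0","H0","H2","H2","H2","H2","H7","H2","H2","H7","H2","H3","H3","H2","H2"]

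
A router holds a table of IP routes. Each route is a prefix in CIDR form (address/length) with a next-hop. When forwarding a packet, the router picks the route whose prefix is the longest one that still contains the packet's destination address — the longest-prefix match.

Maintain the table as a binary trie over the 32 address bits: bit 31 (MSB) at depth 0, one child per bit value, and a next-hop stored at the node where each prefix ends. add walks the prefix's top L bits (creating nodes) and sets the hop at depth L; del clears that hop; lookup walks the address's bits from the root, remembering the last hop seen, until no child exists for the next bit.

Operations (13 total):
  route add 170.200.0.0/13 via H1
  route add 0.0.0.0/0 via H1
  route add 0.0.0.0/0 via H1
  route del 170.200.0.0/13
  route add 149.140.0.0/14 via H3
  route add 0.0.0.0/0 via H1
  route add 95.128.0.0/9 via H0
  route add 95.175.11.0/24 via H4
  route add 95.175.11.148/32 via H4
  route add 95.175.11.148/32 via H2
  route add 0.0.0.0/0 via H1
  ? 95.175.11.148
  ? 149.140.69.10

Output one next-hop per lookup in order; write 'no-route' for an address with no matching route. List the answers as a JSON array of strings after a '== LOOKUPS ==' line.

Apply in order:
  add 170.200.0.0/13 -> H1 at depth 13
  add 0.0.0.0/0 -> H1 at depth 0
  add 0.0.0.0/0 -> H1 at depth 0
  - 170.200.0.0/13 clear@13
  add 149.140.0.0/14 -> H3 at depth 14
  add 0.0.0.0/0 -> H1 at depth 0
  add 95.128.0.0/9 -> H0 at depth 9
  add 95.175.11.0/24 -> H4 at depth 24
  add 95.175.11.148/32 -> H4 at depth 32
  add 95.175.11.148/32 -> H2 at depth 32
  add 0.0.0.0/0 -> H1 at depth 0
  Q 95.175.11.148: descend 01011111101011110000101110010100 ; hops seen [H1,H0,H4,H2] ; pick H2
  Q 149.140.69.10: descend 10010101100011 ; hops seen [H1,H3] ; pick H3

== LOOKUPS ==
["H2","H3"]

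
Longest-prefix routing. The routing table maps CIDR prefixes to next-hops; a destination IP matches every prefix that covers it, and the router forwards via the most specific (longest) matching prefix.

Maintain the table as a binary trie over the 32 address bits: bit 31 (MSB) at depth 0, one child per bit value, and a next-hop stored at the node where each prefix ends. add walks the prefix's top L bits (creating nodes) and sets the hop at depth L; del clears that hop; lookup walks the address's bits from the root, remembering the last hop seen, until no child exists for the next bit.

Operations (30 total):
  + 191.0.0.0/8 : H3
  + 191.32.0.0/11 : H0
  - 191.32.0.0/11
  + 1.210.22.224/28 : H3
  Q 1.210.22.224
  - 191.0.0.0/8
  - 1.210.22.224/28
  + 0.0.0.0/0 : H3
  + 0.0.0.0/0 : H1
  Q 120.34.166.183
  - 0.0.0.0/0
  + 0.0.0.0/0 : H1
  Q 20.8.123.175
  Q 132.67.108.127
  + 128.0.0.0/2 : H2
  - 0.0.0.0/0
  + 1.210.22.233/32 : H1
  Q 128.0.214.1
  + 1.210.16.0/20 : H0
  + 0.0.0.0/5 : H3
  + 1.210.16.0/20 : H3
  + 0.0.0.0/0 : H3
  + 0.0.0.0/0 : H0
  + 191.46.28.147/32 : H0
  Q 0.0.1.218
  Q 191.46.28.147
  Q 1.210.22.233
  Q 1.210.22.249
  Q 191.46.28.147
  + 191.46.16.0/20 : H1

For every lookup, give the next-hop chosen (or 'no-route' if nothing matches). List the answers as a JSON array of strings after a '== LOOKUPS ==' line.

Apply in order:
  add 191.0.0.0/8 -> H3 at depth 8
  add 191.32.0.0/11 -> H0 at depth 11
  del 191.32.0.0/11 (clear depth 11)
  add 1.210.22.224/28 -> H3 at depth 28
  ? 1.210.22.224  path d0:-→d1:-→d2:-→d3:-→d4:-→d5:-→d6:-→d7:-→d8:-→d9:-→d10:-→d11:-→d12:-→d13:-→d14:-→d15:-→d16:-→d17:-→d18:-→d19:-→d20:-→d21:-→d22:-→d23:-→d24:-→d25:-→d26:-→d27:-→d28:H3  best=H3
  del 191.0.0.0/8 (clear depth 8)
  del 1.210.22.224/28 (clear depth 28)
  add 0.0.0.0/0 -> H3 at depth 0
  add 0.0.0.0/0 -> H1 at depth 0
  ? 120.34.166.183  path d0:H1→d1:-  best=H1
  del 0.0.0.0/0 (clear depth 0)
  add 0.0.0.0/0 -> H1 at depth 0
  ? 20.8.123.175  path d0:H1→d1:-→d2:-→d3:-  best=H1
  ? 132.67.108.127  path d0:H1→d1:-→d2:-  best=H1
  add 128.0.0.0/2 -> H2 at depth 2
  del 0.0.0.0/0 (clear depth 0)
  add 1.210.22.233/32 -> H1 at depth 32
  ? 128.0.214.1  path d0:-→d1:-→d2:H2  best=H2
  add 1.210.16.0/20 -> H0 at depth 20
  add 0.0.0.0/5 -> H3 at depth 5
  add 1.210.16.0/20 -> H3 at depth 20
  add 0.0.0.0/0 -> H3 at depth 0
  add 0.0.0.0/0 -> H0 at depth 0
  add 191.46.28.147/32 -> H0 at depth 32
  ? 0.0.1.218  path d0:H0→d1:-→d2:-→d3:-→d4:-→d5:H3→d6:-→d7:-  best=H3
  ? 191.46.28.147  path d0:H0→d1:-→d2:H2→d3:-→d4:-→d5:-→d6:-→d7:-→d8:-→d9:-→d10:-→d11:-→d12:-→d13:-→d14:-→d15:-→d16:-→d17:-→d18:-→d19:-→d20:-→d21:-→d22:-→d23:-→d24:-→d25:-→d26:-→d27:-→d28:-→d29:-→d30:-→d31:-→d32:H0  best=H0
  ? 1.210.22.233  path d0:H0→d1:-→d2:-→d3:-→d4:-→d5:H3→d6:-→d7:-→d8:-→d9:-→d10:-→d11:-→d12:-→d13:-→d14:-→d15:-→d16:-→d17:-→d18:-→d19:-→d20:H3→d21:-→d22:-→d23:-→d24:-→d25:-→d26:-→d27:-→d28:-→d29:-→d30:-→d31:-→d32:H1  best=H1
  ? 1.210.22.249  path d0:H0→d1:-→d2:-→d3:-→d4:-→d5:H3→d6:-→d7:-→d8:-→d9:-→d10:-→d11:-→d12:-→d13:-→d14:-→d15:-→d16:-→d17:-→d18:-→d19:-→d20:H3→d21:-→d22:-→d23:-→d24:-→d25:-→d26:-→d27:-  best=H3
  ? 191.46.28.147  path d0:H0→d1:-→d2:H2→d3:-→d4:-→d5:-→d6:-→d7:-→d8:-→d9:-→d10:-→d11:-→d12:-→d13:-→d14:-→d15:-→d16:-→d17:-→d18:-→d19:-→d20:-→d21:-→d22:-→d23:-→d24:-→d25:-→d26:-→d27:-→d28:-→d29:-→d30:-→d31:-→d32:H0  best=H0
  add 191.46.16.0/20 -> H1 at depth 20

== LOOKUPS ==
["H3","H1","H1","H1","H2","H3","H0","H1","H3","H0"]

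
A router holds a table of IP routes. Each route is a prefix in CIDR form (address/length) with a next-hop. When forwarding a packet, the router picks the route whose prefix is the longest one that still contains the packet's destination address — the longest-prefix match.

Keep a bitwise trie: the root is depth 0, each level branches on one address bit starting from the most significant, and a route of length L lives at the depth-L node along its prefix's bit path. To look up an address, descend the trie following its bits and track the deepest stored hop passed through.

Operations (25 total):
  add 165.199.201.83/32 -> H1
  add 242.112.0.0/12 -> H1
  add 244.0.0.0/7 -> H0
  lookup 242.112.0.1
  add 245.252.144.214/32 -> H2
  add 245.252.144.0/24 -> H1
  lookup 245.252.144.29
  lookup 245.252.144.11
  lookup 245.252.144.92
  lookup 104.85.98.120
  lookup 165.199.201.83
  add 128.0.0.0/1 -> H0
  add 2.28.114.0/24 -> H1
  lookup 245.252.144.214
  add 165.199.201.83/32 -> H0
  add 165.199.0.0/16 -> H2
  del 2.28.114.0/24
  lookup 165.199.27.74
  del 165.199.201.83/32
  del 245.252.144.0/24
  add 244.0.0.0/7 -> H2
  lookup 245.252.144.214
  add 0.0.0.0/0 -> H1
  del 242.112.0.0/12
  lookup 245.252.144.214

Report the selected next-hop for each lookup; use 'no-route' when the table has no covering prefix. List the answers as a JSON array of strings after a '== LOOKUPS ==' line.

Apply in order:
  add 165.199.201.83/32 -> H1 at depth 32
  add 242.112.0.0/12 -> H1 at depth 12
  add 244.0.0.0/7 -> H0 at depth 7
  ? 242.112.0.1  path d0:-→d1:-→d2:-→d3:-→d4:-→d5:-→d6:-→d7:-→d8:-→d9:-→d10:-→d11:-→d12:H1  best=H1
  add 245.252.144.214/32 -> H2 at depth 32
  add 245.252.144.0/24 -> H1 at depth 24
  ? 245.252.144.29  path d0:-→d1:-→d2:-→d3:-→d4:-→d5:-→d6:-→d7:H0→d8:-→d9:-→d10:-→d11:-→d12:-→d13:-→d14:-→d15:-→d16:-→d17:-→d18:-→d19:-→d20:-→d21:-→d22:-→d23:-→d24:H1  best=H1
  ? 245.252.144.11  path d0:-→d1:-→d2:-→d3:-→d4:-→d5:-→d6:-→d7:H0→d8:-→d9:-→d10:-→d11:-→d12:-→d13:-→d14:-→d15:-→d16:-→d17:-→d18:-→d19:-→d20:-→d21:-→d22:-→d23:-→d24:H1  best=H1
  ? 245.252.144.92  path d0:-→d1:-→d2:-→d3:-→d4:-→d5:-→d6:-→d7:H0→d8:-→d9:-→d10:-→d11:-→d12:-→d13:-→d14:-→d15:-→d16:-→d17:-→d18:-→d19:-→d20:-→d21:-→d22:-→d23:-→d24:H1  best=H1
  ? 104.85.98.120  path d0:-  best=no-route
  ? 165.199.201.83  path d0:-→d1:-→d2:-→d3:-→d4:-→d5:-→d6:-→d7:-→d8:-→d9:-→d10:-→d11:-→d12:-→d13:-→d14:-→d15:-→d16:-→d17:-→d18:-→d19:-→d20:-→d21:-→d22:-→d23:-→d24:-→d25:-→d26:-→d27:-→d28:-→d29:-→d30:-→d31:-→d32:H1  best=H1
  add 128.0.0.0/1 -> H0 at depth 1
  add 2.28.114.0/24 -> H1 at depth 24
  ? 245.252.144.214  path d0:-→d1:H0→d2:-→d3:-→d4:-→d5:-→d6:-→d7:H0→d8:-→d9:-→d10:-→d11:-→d12:-→d13:-→d14:-→d15:-→d16:-→d17:-→d18:-→d19:-→d20:-→d21:-→d22:-→d23:-→d24:H1→d25:-→d26:-→d27:-→d28:-→d29:-→d30:-→d31:-→d32:H2  best=H2
  add 165.199.201.83/32 -> H0 at depth 32
  add 165.199.0.0/16 -> H2 at depth 16
  del 2.28.114.0/24 (clear depth 24)
  ? 165.199.27.74  path d0:-→d1:H0→d2:-→d3:-→d4:-→d5:-→d6:-→d7:-→d8:-→d9:-→d10:-→d11:-→d12:-→d13:-→d14:-→d15:-→d16:H2  best=H2
  del 165.199.201.83/32 (clear depth 32)
  del 245.252.144.0/24 (clear depth 24)
  add 244.0.0.0/7 -> H2 at depth 7
  ? 245.252.144.214  path d0:-→d1:H0→d2:-→d3:-→d4:-→d5:-→d6:-→d7:H2→d8:-→d9:-→d10:-→d11:-→d12:-→d13:-→d14:-→d15:-→d16:-→d17:-→d18:-→d19:-→d20:-→d21:-→d22:-→d23:-→d24:-→d25:-→d26:-→d27:-→d28:-→d29:-→d30:-→d31:-→d32:H2  best=H2
  add 0.0.0.0/0 -> H1 at depth 0
  del 242.112.0.0/12 (clear depth 12)
  ? 245.252.144.214  path d0:H1→d1:H0→d2:-→d3:-→d4:-→d5:-→d6:-→d7:H2→d8:-→d9:-→d10:-→d11:-→d12:-→d13:-→d14:-→d15:-→d16:-→d17:-→d18:-→d19:-→d20:-→d21:-→d22:-→d23:-→d24:-→d25:-→d26:-→d27:-→d28:-→d29:-→d30:-→d31:-→d32:H2  best=H2

== LOOKUPS ==
["H1","H1","H1","H1","no-route","H1","H2","H2","H2","H2"]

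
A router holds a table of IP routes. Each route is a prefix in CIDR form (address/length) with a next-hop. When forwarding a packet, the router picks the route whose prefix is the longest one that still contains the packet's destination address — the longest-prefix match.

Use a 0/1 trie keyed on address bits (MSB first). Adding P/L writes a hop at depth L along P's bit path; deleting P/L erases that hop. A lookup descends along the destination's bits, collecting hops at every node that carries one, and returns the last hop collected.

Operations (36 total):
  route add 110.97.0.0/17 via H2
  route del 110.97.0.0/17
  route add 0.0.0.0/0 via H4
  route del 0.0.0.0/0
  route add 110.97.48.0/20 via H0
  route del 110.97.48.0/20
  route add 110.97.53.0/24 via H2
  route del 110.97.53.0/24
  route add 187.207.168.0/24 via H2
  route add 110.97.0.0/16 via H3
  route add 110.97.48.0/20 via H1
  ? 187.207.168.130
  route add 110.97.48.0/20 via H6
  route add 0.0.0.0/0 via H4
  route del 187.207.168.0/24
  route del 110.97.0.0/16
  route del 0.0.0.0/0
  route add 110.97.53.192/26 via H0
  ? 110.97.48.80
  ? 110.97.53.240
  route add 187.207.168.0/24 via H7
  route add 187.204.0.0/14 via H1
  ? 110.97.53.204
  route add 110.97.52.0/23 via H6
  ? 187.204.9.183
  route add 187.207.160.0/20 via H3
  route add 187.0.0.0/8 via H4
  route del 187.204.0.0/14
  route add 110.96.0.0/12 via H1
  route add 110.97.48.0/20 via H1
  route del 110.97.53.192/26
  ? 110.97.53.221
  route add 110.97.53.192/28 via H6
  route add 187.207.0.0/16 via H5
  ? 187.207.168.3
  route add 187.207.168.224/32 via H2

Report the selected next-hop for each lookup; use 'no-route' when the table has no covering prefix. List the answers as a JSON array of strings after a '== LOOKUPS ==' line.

Process each operation:
  add 110.97.0.0/17 -> H2 at depth 17
  del 110.97.0.0/17 (clear depth 17)
  add 0.0.0.0/0 -> H4 at depth 0
  del 0.0.0.0/0 (clear depth 0)
  add 110.97.48.0/20 -> H0 at depth 20
  del 110.97.48.0/20 (clear depth 20)
  add 110.97.53.0/24 -> H2 at depth 24
  del 110.97.53.0/24 (clear depth 24)
  add 187.207.168.0/24 -> H2 at depth 24
  add 110.97.0.0/16 -> H3 at depth 16
  add 110.97.48.0/20 -> H1 at depth 20
  ? 187.207.168.130  path d0:-→d1:-→d2:-→d3:-→d4:-→d5:-→d6:-→d7:-→d8:-→d9:-→d10:-→d11:-→d12:-→d13:-→d14:-→d15:-→d16:-→d17:-→d18:-→d19:-→d20:-→d21:-→d22:-→d23:-→d24:H2  best=H2
  add 110.97.48.0/20 -> H6 at depth 20
  add 0.0.0.0/0 -> H4 at depth 0
  del 187.207.168.0/24 (clear depth 24)
  del 110.97.0.0/16 (clear depth 16)
  del 0.0.0.0/0 (clear depth 0)
  add 110.97.53.192/26 -> H0 at depth 26
  ? 110.97.48.80  path d0:-→d1:-→d2:-→d3:-→d4:-→d5:-→d6:-→d7:-→d8:-→d9:-→d10:-→d11:-→d12:-→d13:-→d14:-→d15:-→d16:-→d17:-→d18:-→d19:-→d20:H6→d21:-  best=H6
  ? 110.97.53.240  path d0:-→d1:-→d2:-→d3:-→d4:-→d5:-→d6:-→d7:-→d8:-→d9:-→d10:-→d11:-→d12:-→d13:-→d14:-→d15:-→d16:-→d17:-→d18:-→d19:-→d20:H6→d21:-→d22:-→d23:-→d24:-→d25:-→d26:H0  best=H0
  add 187.207.168.0/24 -> H7 at depth 24
  add 187.204.0.0/14 -> H1 at depth 14
  ? 110.97.53.204  path d0:-→d1:-→d2:-→d3:-→d4:-→d5:-→d6:-→d7:-→d8:-→d9:-→d10:-→d11:-→d12:-→d13:-→d14:-→d15:-→d16:-→d17:-→d18:-→d19:-→d20:H6→d21:-→d22:-→d23:-→d24:-→d25:-→d26:H0  best=H0
  add 110.97.52.0/23 -> H6 at depth 23
  ? 187.204.9.183  path d0:-→d1:-→d2:-→d3:-→d4:-→d5:-→d6:-→d7:-→d8:-→d9:-→d10:-→d11:-→d12:-→d13:-→d14:H1  best=H1
  add 187.207.160.0/20 -> H3 at depth 20
  add 187.0.0.0/8 -> H4 at depth 8
  del 187.204.0.0/14 (clear depth 14)
  add 110.96.0.0/12 -> H1 at depth 12
  add 110.97.48.0/20 -> H1 at depth 20
  del 110.97.53.192/26 (clear depth 26)
  ? 110.97.53.221  path d0:-→d1:-→d2:-→d3:-→d4:-→d5:-→d6:-→d7:-→d8:-→d9:-→d10:-→d11:-→d12:H1→d13:-→d14:-→d15:-→d16:-→d17:-→d18:-→d19:-→d20:H1→d21:-→d22:-→d23:H6→d24:-→d25:-→d26:-  best=H6
  add 110.97.53.192/28 -> H6 at depth 28
  add 187.207.0.0/16 -> H5 at depth 16
  ? 187.207.168.3  path d0:-→d1:-→d2:-→d3:-→d4:-→d5:-→d6:-→d7:-→d8:H4→d9:-→d10:-→d11:-→d12:-→d13:-→d14:-→d15:-→d16:H5→d17:-→d18:-→d19:-→d20:H3→d21:-→d22:-→d23:-→d24:H7  best=H7
  add 187.207.168.224/32 -> H2 at depth 32

== LOOKUPS ==
["H2","H6","H0","H0","H1","H6","H7"]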